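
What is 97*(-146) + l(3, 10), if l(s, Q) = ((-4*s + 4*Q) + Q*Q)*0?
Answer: -14162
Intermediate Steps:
l(s, Q) = 0 (l(s, Q) = ((-4*s + 4*Q) + Q²)*0 = (Q² - 4*s + 4*Q)*0 = 0)
97*(-146) + l(3, 10) = 97*(-146) + 0 = -14162 + 0 = -14162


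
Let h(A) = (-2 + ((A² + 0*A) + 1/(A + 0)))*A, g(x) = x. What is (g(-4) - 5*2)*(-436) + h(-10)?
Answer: 5125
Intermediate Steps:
h(A) = A*(-2 + 1/A + A²) (h(A) = (-2 + ((A² + 0) + 1/A))*A = (-2 + (A² + 1/A))*A = (-2 + (1/A + A²))*A = (-2 + 1/A + A²)*A = A*(-2 + 1/A + A²))
(g(-4) - 5*2)*(-436) + h(-10) = (-4 - 5*2)*(-436) + (1 + (-10)³ - 2*(-10)) = (-4 - 10)*(-436) + (1 - 1000 + 20) = -14*(-436) - 979 = 6104 - 979 = 5125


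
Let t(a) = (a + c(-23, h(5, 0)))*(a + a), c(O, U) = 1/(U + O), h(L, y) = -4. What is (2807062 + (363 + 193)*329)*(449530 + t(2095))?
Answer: 248308839111140/9 ≈ 2.7590e+13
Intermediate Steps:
c(O, U) = 1/(O + U)
t(a) = 2*a*(-1/27 + a) (t(a) = (a + 1/(-23 - 4))*(a + a) = (a + 1/(-27))*(2*a) = (a - 1/27)*(2*a) = (-1/27 + a)*(2*a) = 2*a*(-1/27 + a))
(2807062 + (363 + 193)*329)*(449530 + t(2095)) = (2807062 + (363 + 193)*329)*(449530 + (2/27)*2095*(-1 + 27*2095)) = (2807062 + 556*329)*(449530 + (2/27)*2095*(-1 + 56565)) = (2807062 + 182924)*(449530 + (2/27)*2095*56564) = 2989986*(449530 + 237003160/27) = 2989986*(249140470/27) = 248308839111140/9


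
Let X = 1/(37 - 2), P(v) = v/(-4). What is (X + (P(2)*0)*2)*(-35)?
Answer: -1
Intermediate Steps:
P(v) = -v/4 (P(v) = v*(-¼) = -v/4)
X = 1/35 ≈ 0.028571
(X + (P(2)*0)*2)*(-35) = (1/35 + (-¼*2*0)*2)*(-35) = (1/35 - ½*0*2)*(-35) = (1/35 + 0*2)*(-35) = (1/35 + 0)*(-35) = (1/35)*(-35) = -1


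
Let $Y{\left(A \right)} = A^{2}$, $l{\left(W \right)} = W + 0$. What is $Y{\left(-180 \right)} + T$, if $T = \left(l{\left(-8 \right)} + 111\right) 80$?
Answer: $40640$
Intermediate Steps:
$l{\left(W \right)} = W$
$T = 8240$ ($T = \left(-8 + 111\right) 80 = 103 \cdot 80 = 8240$)
$Y{\left(-180 \right)} + T = \left(-180\right)^{2} + 8240 = 32400 + 8240 = 40640$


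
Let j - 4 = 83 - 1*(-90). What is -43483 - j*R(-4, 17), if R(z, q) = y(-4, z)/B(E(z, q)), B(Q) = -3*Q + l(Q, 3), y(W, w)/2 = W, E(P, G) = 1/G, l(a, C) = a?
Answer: -55519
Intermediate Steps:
j = 177 (j = 4 + (83 - 1*(-90)) = 4 + (83 + 90) = 4 + 173 = 177)
y(W, w) = 2*W
B(Q) = -2*Q (B(Q) = -3*Q + Q = -2*Q)
R(z, q) = 4*q (R(z, q) = (2*(-4))/((-2/q)) = -(-4)*q = 4*q)
-43483 - j*R(-4, 17) = -43483 - 177*4*17 = -43483 - 177*68 = -43483 - 1*12036 = -43483 - 12036 = -55519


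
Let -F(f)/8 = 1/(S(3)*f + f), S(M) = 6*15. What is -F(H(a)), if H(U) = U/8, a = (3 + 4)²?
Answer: 64/4459 ≈ 0.014353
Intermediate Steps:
S(M) = 90
a = 49 (a = 7² = 49)
H(U) = U/8 (H(U) = U*(⅛) = U/8)
F(f) = -8/(91*f) (F(f) = -8/(90*f + f) = -8*1/(91*f) = -8/(91*f))
-F(H(a)) = -(-8)/(91*((⅛)*49)) = -(-8)/(91*49/8) = -(-8)*8/(91*49) = -1*(-64/4459) = 64/4459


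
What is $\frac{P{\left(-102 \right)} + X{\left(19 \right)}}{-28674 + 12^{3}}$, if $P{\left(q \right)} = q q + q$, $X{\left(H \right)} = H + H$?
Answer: $- \frac{5170}{13473} \approx -0.38373$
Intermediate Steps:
$X{\left(H \right)} = 2 H$
$P{\left(q \right)} = q + q^{2}$ ($P{\left(q \right)} = q^{2} + q = q + q^{2}$)
$\frac{P{\left(-102 \right)} + X{\left(19 \right)}}{-28674 + 12^{3}} = \frac{- 102 \left(1 - 102\right) + 2 \cdot 19}{-28674 + 12^{3}} = \frac{\left(-102\right) \left(-101\right) + 38}{-28674 + 1728} = \frac{10302 + 38}{-26946} = 10340 \left(- \frac{1}{26946}\right) = - \frac{5170}{13473}$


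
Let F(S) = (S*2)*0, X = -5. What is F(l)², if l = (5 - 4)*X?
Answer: 0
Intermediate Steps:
l = -5 (l = (5 - 4)*(-5) = 1*(-5) = -5)
F(S) = 0 (F(S) = (2*S)*0 = 0)
F(l)² = 0² = 0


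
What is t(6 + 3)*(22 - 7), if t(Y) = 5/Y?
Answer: 25/3 ≈ 8.3333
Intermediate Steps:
t(6 + 3)*(22 - 7) = (5/(6 + 3))*(22 - 7) = (5/9)*15 = 25/3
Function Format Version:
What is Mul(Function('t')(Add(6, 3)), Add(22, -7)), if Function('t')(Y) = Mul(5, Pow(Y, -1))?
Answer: Rational(25, 3) ≈ 8.3333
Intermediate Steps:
Mul(Function('t')(Add(6, 3)), Add(22, -7)) = Mul(Mul(5, Pow(Add(6, 3), -1)), Add(22, -7)) = Mul(Mul(5, Pow(9, -1)), 15) = Mul(Mul(5, Rational(1, 9)), 15) = Mul(Rational(5, 9), 15) = Rational(25, 3)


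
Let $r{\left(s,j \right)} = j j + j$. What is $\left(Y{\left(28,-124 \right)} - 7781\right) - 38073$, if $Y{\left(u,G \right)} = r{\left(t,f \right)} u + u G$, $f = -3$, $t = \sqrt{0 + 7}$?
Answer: $-49158$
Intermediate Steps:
$t = \sqrt{7} \approx 2.6458$
$r{\left(s,j \right)} = j + j^{2}$ ($r{\left(s,j \right)} = j^{2} + j = j + j^{2}$)
$Y{\left(u,G \right)} = 6 u + G u$ ($Y{\left(u,G \right)} = - 3 \left(1 - 3\right) u + u G = \left(-3\right) \left(-2\right) u + G u = 6 u + G u$)
$\left(Y{\left(28,-124 \right)} - 7781\right) - 38073 = \left(28 \left(6 - 124\right) - 7781\right) - 38073 = \left(28 \left(-118\right) - 7781\right) - 38073 = \left(-3304 - 7781\right) - 38073 = -11085 - 38073 = -49158$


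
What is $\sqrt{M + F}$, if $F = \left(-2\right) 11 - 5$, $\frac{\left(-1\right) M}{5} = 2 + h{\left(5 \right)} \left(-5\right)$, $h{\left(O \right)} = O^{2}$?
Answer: $14 \sqrt{3} \approx 24.249$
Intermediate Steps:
$M = 615$ ($M = - 5 \left(2 + 5^{2} \left(-5\right)\right) = - 5 \left(2 + 25 \left(-5\right)\right) = - 5 \left(2 - 125\right) = \left(-5\right) \left(-123\right) = 615$)
$F = -27$ ($F = -22 - 5 = -27$)
$\sqrt{M + F} = \sqrt{615 - 27} = \sqrt{588} = 14 \sqrt{3}$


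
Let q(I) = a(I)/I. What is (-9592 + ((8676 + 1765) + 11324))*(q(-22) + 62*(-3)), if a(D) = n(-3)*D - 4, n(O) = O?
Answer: -25283321/11 ≈ -2.2985e+6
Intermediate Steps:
a(D) = -4 - 3*D (a(D) = -3*D - 4 = -4 - 3*D)
q(I) = (-4 - 3*I)/I
(-9592 + ((8676 + 1765) + 11324))*(q(-22) + 62*(-3)) = (-9592 + ((8676 + 1765) + 11324))*((-3 - 4/(-22)) + 62*(-3)) = (-9592 + (10441 + 11324))*((-3 - 4*(-1/22)) - 186) = (-9592 + 21765)*((-3 + 2/11) - 186) = 12173*(-31/11 - 186) = 12173*(-2077/11) = -25283321/11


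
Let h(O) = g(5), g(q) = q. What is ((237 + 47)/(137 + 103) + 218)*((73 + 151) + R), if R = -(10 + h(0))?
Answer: 2748559/60 ≈ 45809.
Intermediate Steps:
h(O) = 5
R = -15 (R = -(10 + 5) = -1*15 = -15)
((237 + 47)/(137 + 103) + 218)*((73 + 151) + R) = ((237 + 47)/(137 + 103) + 218)*((73 + 151) - 15) = (284/240 + 218)*(224 - 15) = (284*(1/240) + 218)*209 = (71/60 + 218)*209 = (13151/60)*209 = 2748559/60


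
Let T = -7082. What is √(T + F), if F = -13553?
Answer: I*√20635 ≈ 143.65*I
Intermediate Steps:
√(T + F) = √(-7082 - 13553) = √(-20635) = I*√20635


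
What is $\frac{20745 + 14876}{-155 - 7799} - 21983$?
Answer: $- \frac{174888403}{7954} \approx -21987.0$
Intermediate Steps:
$\frac{20745 + 14876}{-155 - 7799} - 21983 = \frac{35621}{-7954} - 21983 = 35621 \left(- \frac{1}{7954}\right) - 21983 = - \frac{35621}{7954} - 21983 = - \frac{174888403}{7954}$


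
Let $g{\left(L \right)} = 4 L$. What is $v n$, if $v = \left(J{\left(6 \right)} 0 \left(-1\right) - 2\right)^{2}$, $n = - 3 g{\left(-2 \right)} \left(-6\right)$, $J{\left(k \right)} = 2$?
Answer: $-576$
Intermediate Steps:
$n = -144$ ($n = - 3 \cdot 4 \left(-2\right) \left(-6\right) = \left(-3\right) \left(-8\right) \left(-6\right) = 24 \left(-6\right) = -144$)
$v = 4$ ($v = \left(2 \cdot 0 \left(-1\right) - 2\right)^{2} = \left(0 \left(-1\right) - 2\right)^{2} = \left(0 - 2\right)^{2} = \left(-2\right)^{2} = 4$)
$v n = 4 \left(-144\right) = -576$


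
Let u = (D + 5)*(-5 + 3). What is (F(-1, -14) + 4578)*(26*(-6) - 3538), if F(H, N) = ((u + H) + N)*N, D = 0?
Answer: -18204032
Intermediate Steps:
u = -10 (u = (0 + 5)*(-5 + 3) = 5*(-2) = -10)
F(H, N) = N*(-10 + H + N) (F(H, N) = ((-10 + H) + N)*N = (-10 + H + N)*N = N*(-10 + H + N))
(F(-1, -14) + 4578)*(26*(-6) - 3538) = (-14*(-10 - 1 - 14) + 4578)*(26*(-6) - 3538) = (-14*(-25) + 4578)*(-156 - 3538) = (350 + 4578)*(-3694) = 4928*(-3694) = -18204032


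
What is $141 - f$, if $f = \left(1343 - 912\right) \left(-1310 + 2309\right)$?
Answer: $-430428$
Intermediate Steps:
$f = 430569$ ($f = 431 \cdot 999 = 430569$)
$141 - f = 141 - 430569 = -430428$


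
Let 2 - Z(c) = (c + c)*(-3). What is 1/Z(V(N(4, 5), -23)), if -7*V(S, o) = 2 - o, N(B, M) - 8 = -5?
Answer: -7/136 ≈ -0.051471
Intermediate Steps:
N(B, M) = 3 (N(B, M) = 8 - 5 = 3)
V(S, o) = -2/7 + o/7 (V(S, o) = -(2 - o)/7 = -2/7 + o/7)
Z(c) = 2 + 6*c (Z(c) = 2 - (c + c)*(-3) = 2 - 2*c*(-3) = 2 - (-6)*c = 2 + 6*c)
1/Z(V(N(4, 5), -23)) = 1/(2 + 6*(-2/7 + (⅐)*(-23))) = 1/(2 + 6*(-2/7 - 23/7)) = 1/(2 + 6*(-25/7)) = 1/(2 - 150/7) = 1/(-136/7) = -7/136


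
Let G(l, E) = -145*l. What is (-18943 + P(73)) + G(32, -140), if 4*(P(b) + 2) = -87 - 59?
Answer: -47243/2 ≈ -23622.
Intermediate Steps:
P(b) = -77/2 (P(b) = -2 + (-87 - 59)/4 = -2 + (1/4)*(-146) = -2 - 73/2 = -77/2)
(-18943 + P(73)) + G(32, -140) = (-18943 - 77/2) - 145*32 = -37963/2 - 4640 = -47243/2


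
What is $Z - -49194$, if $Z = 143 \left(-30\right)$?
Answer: $44904$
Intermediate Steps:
$Z = -4290$
$Z - -49194 = -4290 - -49194 = -4290 + 49194 = 44904$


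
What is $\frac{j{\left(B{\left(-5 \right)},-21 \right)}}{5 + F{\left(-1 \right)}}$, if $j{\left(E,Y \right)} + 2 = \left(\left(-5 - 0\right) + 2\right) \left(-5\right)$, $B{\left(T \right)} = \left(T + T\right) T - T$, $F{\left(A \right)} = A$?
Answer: $\frac{13}{4} \approx 3.25$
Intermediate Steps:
$B{\left(T \right)} = - T + 2 T^{2}$ ($B{\left(T \right)} = 2 T T - T = 2 T^{2} - T = - T + 2 T^{2}$)
$j{\left(E,Y \right)} = 13$ ($j{\left(E,Y \right)} = -2 + \left(\left(-5 - 0\right) + 2\right) \left(-5\right) = -2 + \left(\left(-5 + 0\right) + 2\right) \left(-5\right) = -2 + \left(-5 + 2\right) \left(-5\right) = -2 - -15 = -2 + 15 = 13$)
$\frac{j{\left(B{\left(-5 \right)},-21 \right)}}{5 + F{\left(-1 \right)}} = \frac{13}{5 - 1} = \frac{13}{4}$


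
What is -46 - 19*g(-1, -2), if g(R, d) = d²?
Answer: -122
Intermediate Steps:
-46 - 19*g(-1, -2) = -46 - 19*(-2)² = -46 - 19*4 = -46 - 76 = -122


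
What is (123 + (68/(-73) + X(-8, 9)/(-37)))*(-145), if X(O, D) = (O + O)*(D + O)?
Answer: -47976875/2701 ≈ -17763.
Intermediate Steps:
X(O, D) = 2*O*(D + O) (X(O, D) = (2*O)*(D + O) = 2*O*(D + O))
(123 + (68/(-73) + X(-8, 9)/(-37)))*(-145) = (123 + (68/(-73) + (2*(-8)*(9 - 8))/(-37)))*(-145) = (123 + (68*(-1/73) + (2*(-8)*1)*(-1/37)))*(-145) = (123 + (-68/73 - 16*(-1/37)))*(-145) = (123 + (-68/73 + 16/37))*(-145) = (123 - 1348/2701)*(-145) = (330875/2701)*(-145) = -47976875/2701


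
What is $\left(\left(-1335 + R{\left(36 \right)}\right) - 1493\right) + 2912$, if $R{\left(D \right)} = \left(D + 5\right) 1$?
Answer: $125$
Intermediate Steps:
$R{\left(D \right)} = 5 + D$ ($R{\left(D \right)} = \left(5 + D\right) 1 = 5 + D$)
$\left(\left(-1335 + R{\left(36 \right)}\right) - 1493\right) + 2912 = \left(\left(-1335 + \left(5 + 36\right)\right) - 1493\right) + 2912 = \left(\left(-1335 + 41\right) - 1493\right) + 2912 = \left(-1294 - 1493\right) + 2912 = -2787 + 2912 = 125$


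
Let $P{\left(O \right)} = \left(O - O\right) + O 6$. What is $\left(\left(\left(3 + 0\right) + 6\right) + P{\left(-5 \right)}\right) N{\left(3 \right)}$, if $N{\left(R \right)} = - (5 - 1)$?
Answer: $84$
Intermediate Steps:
$P{\left(O \right)} = 6 O$ ($P{\left(O \right)} = 0 + 6 O = 6 O$)
$N{\left(R \right)} = -4$ ($N{\left(R \right)} = \left(-1\right) 4 = -4$)
$\left(\left(\left(3 + 0\right) + 6\right) + P{\left(-5 \right)}\right) N{\left(3 \right)} = \left(\left(\left(3 + 0\right) + 6\right) + 6 \left(-5\right)\right) \left(-4\right) = \left(\left(3 + 6\right) - 30\right) \left(-4\right) = \left(9 - 30\right) \left(-4\right) = \left(-21\right) \left(-4\right) = 84$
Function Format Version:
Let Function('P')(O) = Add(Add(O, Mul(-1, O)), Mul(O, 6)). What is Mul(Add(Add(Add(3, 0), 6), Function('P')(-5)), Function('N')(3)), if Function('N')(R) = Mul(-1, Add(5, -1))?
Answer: 84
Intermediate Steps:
Function('P')(O) = Mul(6, O) (Function('P')(O) = Add(0, Mul(6, O)) = Mul(6, O))
Function('N')(R) = -4 (Function('N')(R) = Mul(-1, 4) = -4)
Mul(Add(Add(Add(3, 0), 6), Function('P')(-5)), Function('N')(3)) = Mul(Add(Add(Add(3, 0), 6), Mul(6, -5)), -4) = Mul(Add(Add(3, 6), -30), -4) = Mul(Add(9, -30), -4) = Mul(-21, -4) = 84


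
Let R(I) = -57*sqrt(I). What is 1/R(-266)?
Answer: I*sqrt(266)/15162 ≈ 0.0010757*I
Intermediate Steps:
1/R(-266) = 1/(-57*I*sqrt(266)) = I*sqrt(266)/15162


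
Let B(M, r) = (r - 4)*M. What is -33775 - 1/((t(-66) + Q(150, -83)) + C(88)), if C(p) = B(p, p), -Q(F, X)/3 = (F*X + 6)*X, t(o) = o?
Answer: -104406293249/3091230 ≈ -33775.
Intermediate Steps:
B(M, r) = M*(-4 + r) (B(M, r) = (-4 + r)*M = M*(-4 + r))
Q(F, X) = -3*X*(6 + F*X) (Q(F, X) = -3*(F*X + 6)*X = -3*(6 + F*X)*X = -3*X*(6 + F*X))
C(p) = p*(-4 + p)
-33775 - 1/((t(-66) + Q(150, -83)) + C(88)) = -33775 - 1/((-66 - 3*(-83)*(6 + 150*(-83))) + 88*(-4 + 88)) = -33775 - 1/((-66 - 3*(-83)*(6 - 12450)) + 88*84) = -33775 - 1/((-66 - 3*(-83)*(-12444)) + 7392) = -33775 - 1/((-66 - 3098556) + 7392) = -33775 - 1/(-3098622 + 7392) = -33775 - 1/(-3091230) = -33775 - 1*(-1/3091230) = -33775 + 1/3091230 = -104406293249/3091230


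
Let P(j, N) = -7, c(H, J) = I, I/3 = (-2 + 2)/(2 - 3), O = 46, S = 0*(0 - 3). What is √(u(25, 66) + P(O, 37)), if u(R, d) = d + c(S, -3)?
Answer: √59 ≈ 7.6811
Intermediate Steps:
S = 0 (S = 0*(-3) = 0)
I = 0 (I = 3*((-2 + 2)/(2 - 3)) = 3*(0/(-1)) = 3*(0*(-1)) = 3*0 = 0)
c(H, J) = 0
u(R, d) = d (u(R, d) = d + 0 = d)
√(u(25, 66) + P(O, 37)) = √(66 - 7) = √59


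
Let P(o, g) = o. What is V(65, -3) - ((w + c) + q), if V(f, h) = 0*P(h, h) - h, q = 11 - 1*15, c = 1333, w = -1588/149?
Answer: -195986/149 ≈ -1315.3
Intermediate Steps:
w = -1588/149 (w = -1588*1/149 = -1588/149 ≈ -10.658)
q = -4 (q = 11 - 15 = -4)
V(f, h) = -h (V(f, h) = 0*h - h = 0 - h = -h)
V(65, -3) - ((w + c) + q) = -1*(-3) - ((-1588/149 + 1333) - 4) = 3 - (197029/149 - 4) = 3 - 1*196433/149 = 3 - 196433/149 = -195986/149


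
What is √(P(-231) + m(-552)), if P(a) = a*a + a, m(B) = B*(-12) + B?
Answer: 3*√6578 ≈ 243.31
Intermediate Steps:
m(B) = -11*B (m(B) = -12*B + B = -11*B)
P(a) = a + a² (P(a) = a² + a = a + a²)
√(P(-231) + m(-552)) = √(-231*(1 - 231) - 11*(-552)) = √(-231*(-230) + 6072) = √(53130 + 6072) = √59202 = 3*√6578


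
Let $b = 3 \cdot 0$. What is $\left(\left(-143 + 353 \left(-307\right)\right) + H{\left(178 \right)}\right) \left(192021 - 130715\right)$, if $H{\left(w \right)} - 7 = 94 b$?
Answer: $-6652130142$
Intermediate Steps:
$b = 0$
$H{\left(w \right)} = 7$ ($H{\left(w \right)} = 7 + 94 \cdot 0 = 7 + 0 = 7$)
$\left(\left(-143 + 353 \left(-307\right)\right) + H{\left(178 \right)}\right) \left(192021 - 130715\right) = \left(\left(-143 + 353 \left(-307\right)\right) + 7\right) \left(192021 - 130715\right) = \left(\left(-143 - 108371\right) + 7\right) 61306 = \left(-108514 + 7\right) 61306 = \left(-108507\right) 61306 = -6652130142$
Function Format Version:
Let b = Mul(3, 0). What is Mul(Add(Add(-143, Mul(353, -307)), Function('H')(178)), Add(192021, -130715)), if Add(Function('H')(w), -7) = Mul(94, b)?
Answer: -6652130142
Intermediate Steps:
b = 0
Function('H')(w) = 7 (Function('H')(w) = Add(7, Mul(94, 0)) = Add(7, 0) = 7)
Mul(Add(Add(-143, Mul(353, -307)), Function('H')(178)), Add(192021, -130715)) = Mul(Add(Add(-143, Mul(353, -307)), 7), Add(192021, -130715)) = Mul(Add(Add(-143, -108371), 7), 61306) = Mul(Add(-108514, 7), 61306) = Mul(-108507, 61306) = -6652130142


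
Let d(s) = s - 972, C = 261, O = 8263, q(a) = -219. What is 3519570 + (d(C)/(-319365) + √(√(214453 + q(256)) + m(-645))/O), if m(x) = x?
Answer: 124891941529/35485 + √(-645 + √214234)/8263 ≈ 3.5196e+6 + 0.0016333*I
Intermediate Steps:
d(s) = -972 + s
3519570 + (d(C)/(-319365) + √(√(214453 + q(256)) + m(-645))/O) = 3519570 + ((-972 + 261)/(-319365) + √(√(214453 - 219) - 645)/8263) = 3519570 + (-711*(-1/319365) + √(√214234 - 645)*(1/8263)) = 3519570 + (79/35485 + √(-645 + √214234)*(1/8263)) = 3519570 + (79/35485 + √(-645 + √214234)/8263) = 124891941529/35485 + √(-645 + √214234)/8263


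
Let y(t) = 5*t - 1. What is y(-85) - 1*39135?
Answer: -39561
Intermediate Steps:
y(t) = -1 + 5*t
y(-85) - 1*39135 = (-1 + 5*(-85)) - 1*39135 = (-1 - 425) - 39135 = -426 - 39135 = -39561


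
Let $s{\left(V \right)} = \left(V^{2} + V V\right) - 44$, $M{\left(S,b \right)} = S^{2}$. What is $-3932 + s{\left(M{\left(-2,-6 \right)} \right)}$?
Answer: $-3944$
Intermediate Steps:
$s{\left(V \right)} = -44 + 2 V^{2}$ ($s{\left(V \right)} = \left(V^{2} + V^{2}\right) - 44 = 2 V^{2} - 44 = -44 + 2 V^{2}$)
$-3932 + s{\left(M{\left(-2,-6 \right)} \right)} = -3932 - \left(44 - 2 \left(\left(-2\right)^{2}\right)^{2}\right) = -3932 - \left(44 - 2 \cdot 4^{2}\right) = -3932 + \left(-44 + 2 \cdot 16\right) = -3932 + \left(-44 + 32\right) = -3932 - 12 = -3944$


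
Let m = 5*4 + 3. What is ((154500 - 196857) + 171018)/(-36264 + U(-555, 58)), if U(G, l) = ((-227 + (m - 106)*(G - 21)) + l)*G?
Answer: -42887/8825303 ≈ -0.0048596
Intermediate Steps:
m = 23 (m = 20 + 3 = 23)
U(G, l) = G*(1516 + l - 83*G) (U(G, l) = ((-227 + (23 - 106)*(G - 21)) + l)*G = ((-227 - 83*(-21 + G)) + l)*G = ((-227 + (1743 - 83*G)) + l)*G = ((1516 - 83*G) + l)*G = (1516 + l - 83*G)*G = G*(1516 + l - 83*G))
((154500 - 196857) + 171018)/(-36264 + U(-555, 58)) = ((154500 - 196857) + 171018)/(-36264 - 555*(1516 + 58 - 83*(-555))) = (-42357 + 171018)/(-36264 - 555*(1516 + 58 + 46065)) = 128661/(-36264 - 555*47639) = 128661/(-36264 - 26439645) = 128661/(-26475909) = 128661*(-1/26475909) = -42887/8825303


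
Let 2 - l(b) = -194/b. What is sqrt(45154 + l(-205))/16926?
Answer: sqrt(38727370)/495690 ≈ 0.012554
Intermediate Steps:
l(b) = 2 + 194/b (l(b) = 2 - (-194)/b = 2 + 194/b)
sqrt(45154 + l(-205))/16926 = sqrt(45154 + (2 + 194/(-205)))/16926 = sqrt(45154 + (2 + 194*(-1/205)))*(1/16926) = sqrt(45154 + (2 - 194/205))*(1/16926) = sqrt(45154 + 216/205)*(1/16926) = sqrt(9256786/205)*(1/16926) = (7*sqrt(38727370)/205)*(1/16926) = sqrt(38727370)/495690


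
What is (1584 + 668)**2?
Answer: 5071504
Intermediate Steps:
(1584 + 668)**2 = 2252**2 = 5071504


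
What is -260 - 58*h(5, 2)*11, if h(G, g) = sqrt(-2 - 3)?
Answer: -260 - 638*I*sqrt(5) ≈ -260.0 - 1426.6*I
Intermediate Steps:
h(G, g) = I*sqrt(5) (h(G, g) = sqrt(-5) = I*sqrt(5))
-260 - 58*h(5, 2)*11 = -260 - 58*I*sqrt(5)*11 = -260 - 638*I*sqrt(5)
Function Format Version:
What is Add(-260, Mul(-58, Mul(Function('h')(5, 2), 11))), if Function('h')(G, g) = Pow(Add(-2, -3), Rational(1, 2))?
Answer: Add(-260, Mul(-638, I, Pow(5, Rational(1, 2)))) ≈ Add(-260.00, Mul(-1426.6, I))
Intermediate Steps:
Function('h')(G, g) = Mul(I, Pow(5, Rational(1, 2))) (Function('h')(G, g) = Pow(-5, Rational(1, 2)) = Mul(I, Pow(5, Rational(1, 2))))
Add(-260, Mul(-58, Mul(Function('h')(5, 2), 11))) = Add(-260, Mul(-58, Mul(Mul(I, Pow(5, Rational(1, 2))), 11))) = Add(-260, Mul(-58, Mul(11, I, Pow(5, Rational(1, 2))))) = Add(-260, Mul(-638, I, Pow(5, Rational(1, 2))))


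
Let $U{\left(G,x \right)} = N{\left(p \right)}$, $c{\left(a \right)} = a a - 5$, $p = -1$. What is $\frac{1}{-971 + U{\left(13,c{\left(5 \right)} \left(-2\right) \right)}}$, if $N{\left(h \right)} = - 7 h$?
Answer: $- \frac{1}{964} \approx -0.0010373$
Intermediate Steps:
$c{\left(a \right)} = -5 + a^{2}$ ($c{\left(a \right)} = a^{2} - 5 = -5 + a^{2}$)
$U{\left(G,x \right)} = 7$ ($U{\left(G,x \right)} = \left(-7\right) \left(-1\right) = 7$)
$\frac{1}{-971 + U{\left(13,c{\left(5 \right)} \left(-2\right) \right)}} = \frac{1}{-971 + 7} = \frac{1}{-964} = - \frac{1}{964}$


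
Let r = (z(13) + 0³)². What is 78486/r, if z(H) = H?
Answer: 78486/169 ≈ 464.41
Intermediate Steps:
r = 169 (r = (13 + 0³)² = (13 + 0)² = 13² = 169)
78486/r = 78486/169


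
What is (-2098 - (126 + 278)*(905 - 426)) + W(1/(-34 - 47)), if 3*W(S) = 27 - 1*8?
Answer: -586823/3 ≈ -1.9561e+5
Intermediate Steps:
W(S) = 19/3 (W(S) = (27 - 1*8)/3 = (27 - 8)/3 = (⅓)*19 = 19/3)
(-2098 - (126 + 278)*(905 - 426)) + W(1/(-34 - 47)) = (-2098 - (126 + 278)*(905 - 426)) + 19/3 = (-2098 - 404*479) + 19/3 = (-2098 - 1*193516) + 19/3 = (-2098 - 193516) + 19/3 = -195614 + 19/3 = -586823/3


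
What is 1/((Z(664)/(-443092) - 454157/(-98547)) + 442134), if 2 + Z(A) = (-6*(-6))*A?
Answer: 21832693662/9653075618486233 ≈ 2.2617e-6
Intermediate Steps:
Z(A) = -2 + 36*A (Z(A) = -2 + (-6*(-6))*A = -2 + 36*A)
1/((Z(664)/(-443092) - 454157/(-98547)) + 442134) = 1/(((-2 + 36*664)/(-443092) - 454157/(-98547)) + 442134) = 1/(((-2 + 23904)*(-1/443092) - 454157*(-1/98547)) + 442134) = 1/((23902*(-1/443092) + 454157/98547) + 442134) = 1/((-11951/221546 + 454157/98547) + 442134) = 1/(99438931525/21832693662 + 442134) = 1/(9653075618486233/21832693662) = 21832693662/9653075618486233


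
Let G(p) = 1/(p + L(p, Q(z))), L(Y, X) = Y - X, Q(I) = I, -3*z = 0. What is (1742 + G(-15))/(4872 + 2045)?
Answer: 52259/207510 ≈ 0.25184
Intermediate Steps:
z = 0 (z = -1/3*0 = 0)
G(p) = 1/(2*p) (G(p) = 1/(p + (p - 1*0)) = 1/(p + (p + 0)) = 1/(p + p) = 1/(2*p))
(1742 + G(-15))/(4872 + 2045) = (1742 + (1/2)/(-15))/(4872 + 2045) = (1742 + (1/2)*(-1/15))/6917 = (1742 - 1/30)*(1/6917) = (52259/30)*(1/6917) = 52259/207510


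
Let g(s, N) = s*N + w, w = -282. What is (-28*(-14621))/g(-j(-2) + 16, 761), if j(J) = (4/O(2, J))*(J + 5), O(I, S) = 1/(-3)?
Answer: 204694/19645 ≈ 10.420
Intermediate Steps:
O(I, S) = -⅓
j(J) = -60 - 12*J (j(J) = (4/(-⅓))*(J + 5) = (4*(-3))*(5 + J) = -12*(5 + J) = -60 - 12*J)
g(s, N) = -282 + N*s (g(s, N) = s*N - 282 = N*s - 282 = -282 + N*s)
(-28*(-14621))/g(-j(-2) + 16, 761) = (-28*(-14621))/(-282 + 761*(-(-60 - 12*(-2)) + 16)) = 409388/(-282 + 761*(-(-60 + 24) + 16)) = 409388/(-282 + 761*(-1*(-36) + 16)) = 409388/(-282 + 761*(36 + 16)) = 409388/(-282 + 761*52) = 409388/(-282 + 39572) = 409388/39290 = 409388*(1/39290) = 204694/19645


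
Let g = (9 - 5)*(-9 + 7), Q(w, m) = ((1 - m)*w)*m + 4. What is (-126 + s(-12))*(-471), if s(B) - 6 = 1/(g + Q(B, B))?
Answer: 105578889/1868 ≈ 56520.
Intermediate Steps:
Q(w, m) = 4 + m*w*(1 - m) (Q(w, m) = (w*(1 - m))*m + 4 = m*w*(1 - m) + 4 = 4 + m*w*(1 - m))
g = -8 (g = 4*(-2) = -8)
s(B) = 6 + 1/(-4 + B² - B³) (s(B) = 6 + 1/(-8 + (4 + B*B - B*B²)) = 6 + 1/(-8 + (4 + B² - B³)) = 6 + 1/(-4 + B² - B³))
(-126 + s(-12))*(-471) = (-126 + (23 - 6*(-12)² + 6*(-12)³)/(4 + (-12)³ - 1*(-12)²))*(-471) = (-126 + (23 - 6*144 + 6*(-1728))/(4 - 1728 - 1*144))*(-471) = (-126 + (23 - 864 - 10368)/(4 - 1728 - 144))*(-471) = (-126 - 11209/(-1868))*(-471) = (-126 - 1/1868*(-11209))*(-471) = (-126 + 11209/1868)*(-471) = -224159/1868*(-471) = 105578889/1868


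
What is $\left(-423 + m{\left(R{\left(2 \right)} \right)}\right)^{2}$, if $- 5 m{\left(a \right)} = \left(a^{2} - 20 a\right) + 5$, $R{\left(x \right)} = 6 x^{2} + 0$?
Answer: $\frac{4910656}{25} \approx 1.9643 \cdot 10^{5}$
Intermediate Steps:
$R{\left(x \right)} = 6 x^{2}$
$m{\left(a \right)} = -1 + 4 a - \frac{a^{2}}{5}$ ($m{\left(a \right)} = - \frac{\left(a^{2} - 20 a\right) + 5}{5} = - \frac{5 + a^{2} - 20 a}{5} = -1 + 4 a - \frac{a^{2}}{5}$)
$\left(-423 + m{\left(R{\left(2 \right)} \right)}\right)^{2} = \left(-423 - \left(1 + \frac{576}{5} - 24 \cdot 2^{2}\right)\right)^{2} = \left(-423 - \left(1 + \frac{576}{5} - 24 \cdot 4\right)\right)^{2} = \left(-423 - \left(-95 + \frac{576}{5}\right)\right)^{2} = \left(-423 - \frac{101}{5}\right)^{2} = \left(- \frac{2216}{5}\right)^{2} = \frac{4910656}{25}$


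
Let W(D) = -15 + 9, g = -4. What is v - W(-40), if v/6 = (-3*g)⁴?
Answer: 124422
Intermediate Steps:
W(D) = -6
v = 124416 (v = 6*(-3*(-4))⁴ = 6*12⁴ = 6*20736 = 124416)
v - W(-40) = 124416 - 1*(-6) = 124416 + 6 = 124422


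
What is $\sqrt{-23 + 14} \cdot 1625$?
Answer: $4875 i \approx 4875.0 i$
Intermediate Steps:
$\sqrt{-23 + 14} \cdot 1625 = \sqrt{-9} \cdot 1625 = 3 i 1625 = 4875 i$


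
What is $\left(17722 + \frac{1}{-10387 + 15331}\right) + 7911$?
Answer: $\frac{126729553}{4944} \approx 25633.0$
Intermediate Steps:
$\left(17722 + \frac{1}{-10387 + 15331}\right) + 7911 = \left(17722 + \frac{1}{4944}\right) + 7911 = \frac{87617569}{4944} + 7911 = \frac{126729553}{4944}$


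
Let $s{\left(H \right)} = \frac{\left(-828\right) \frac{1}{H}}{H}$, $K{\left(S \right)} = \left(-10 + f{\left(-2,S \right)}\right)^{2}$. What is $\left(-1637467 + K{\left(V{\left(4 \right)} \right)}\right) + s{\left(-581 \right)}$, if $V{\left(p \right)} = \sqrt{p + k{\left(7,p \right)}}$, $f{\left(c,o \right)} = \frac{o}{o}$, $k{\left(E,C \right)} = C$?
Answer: $- \frac{552717656374}{337561} \approx -1.6374 \cdot 10^{6}$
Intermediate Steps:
$f{\left(c,o \right)} = 1$
$V{\left(p \right)} = \sqrt{2} \sqrt{p}$ ($V{\left(p \right)} = \sqrt{p + p} = \sqrt{2 p} = \sqrt{2} \sqrt{p}$)
$K{\left(S \right)} = 81$ ($K{\left(S \right)} = \left(-10 + 1\right)^{2} = \left(-9\right)^{2} = 81$)
$s{\left(H \right)} = - \frac{828}{H^{2}}$
$\left(-1637467 + K{\left(V{\left(4 \right)} \right)}\right) + s{\left(-581 \right)} = \left(-1637467 + 81\right) - \frac{828}{337561} = -1637386 - \frac{828}{337561} = - \frac{552717656374}{337561}$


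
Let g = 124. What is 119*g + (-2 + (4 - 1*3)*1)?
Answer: 14755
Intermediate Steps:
119*g + (-2 + (4 - 1*3)*1) = 119*124 + (-2 + (4 - 1*3)*1) = 14756 + (-2 + (4 - 3)*1) = 14756 + (-2 + 1*1) = 14756 + (-2 + 1) = 14756 - 1 = 14755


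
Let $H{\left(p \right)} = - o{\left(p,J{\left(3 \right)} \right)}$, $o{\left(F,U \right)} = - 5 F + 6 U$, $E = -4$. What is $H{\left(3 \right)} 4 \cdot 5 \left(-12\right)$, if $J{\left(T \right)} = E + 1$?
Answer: $-7920$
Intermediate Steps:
$J{\left(T \right)} = -3$ ($J{\left(T \right)} = -4 + 1 = -3$)
$H{\left(p \right)} = 18 + 5 p$ ($H{\left(p \right)} = - (- 5 p + 6 \left(-3\right)) = - (- 5 p - 18) = - (-18 - 5 p) = 18 + 5 p$)
$H{\left(3 \right)} 4 \cdot 5 \left(-12\right) = \left(18 + 5 \cdot 3\right) 4 \cdot 5 \left(-12\right) = \left(18 + 15\right) 4 \cdot 5 \left(-12\right) = 33 \cdot 4 \cdot 5 \left(-12\right) = 132 \cdot 5 \left(-12\right) = 660 \left(-12\right) = -7920$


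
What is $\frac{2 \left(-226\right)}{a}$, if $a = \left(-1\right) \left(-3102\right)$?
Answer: $- \frac{226}{1551} \approx -0.14571$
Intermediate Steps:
$a = 3102$
$\frac{2 \left(-226\right)}{a} = \frac{2 \left(-226\right)}{3102} = \left(-452\right) \frac{1}{3102} = - \frac{226}{1551}$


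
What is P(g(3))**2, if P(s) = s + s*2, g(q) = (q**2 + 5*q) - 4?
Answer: 3600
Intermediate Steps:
g(q) = -4 + q**2 + 5*q
P(s) = 3*s (P(s) = s + 2*s = 3*s)
P(g(3))**2 = (3*(-4 + 3**2 + 5*3))**2 = (3*(-4 + 9 + 15))**2 = (3*20)**2 = 60**2 = 3600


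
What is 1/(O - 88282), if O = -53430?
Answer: -1/141712 ≈ -7.0566e-6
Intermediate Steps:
1/(O - 88282) = 1/(-53430 - 88282) = 1/(-141712) = -1/141712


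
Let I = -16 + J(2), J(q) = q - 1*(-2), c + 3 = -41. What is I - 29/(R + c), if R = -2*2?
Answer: -547/48 ≈ -11.396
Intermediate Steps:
c = -44 (c = -3 - 41 = -44)
R = -4
J(q) = 2 + q (J(q) = q + 2 = 2 + q)
I = -12 (I = -16 + (2 + 2) = -16 + 4 = -12)
I - 29/(R + c) = -12 - 29/(-4 - 44) = -12 - 29/(-48) = -12 - 29*(-1/48) = -12 + 29/48 = -547/48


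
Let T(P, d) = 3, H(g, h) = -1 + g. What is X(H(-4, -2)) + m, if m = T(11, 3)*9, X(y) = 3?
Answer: 30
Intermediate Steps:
m = 27 (m = 3*9 = 27)
X(H(-4, -2)) + m = 3 + 27 = 30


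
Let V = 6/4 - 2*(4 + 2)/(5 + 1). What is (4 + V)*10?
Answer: 35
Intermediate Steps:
V = -½ (V = 6*(¼) - 2/1 = 3/2 - 2/1 = 3/2 - 2*1 = 3/2 - 2 = -½ ≈ -0.50000)
(4 + V)*10 = (4 - ½)*10 = (7/2)*10 = 35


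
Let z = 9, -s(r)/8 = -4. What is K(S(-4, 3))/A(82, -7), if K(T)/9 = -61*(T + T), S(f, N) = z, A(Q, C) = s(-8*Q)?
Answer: -4941/16 ≈ -308.81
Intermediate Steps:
s(r) = 32 (s(r) = -8*(-4) = 32)
A(Q, C) = 32
S(f, N) = 9
K(T) = -1098*T (K(T) = 9*(-61*(T + T)) = 9*(-122*T) = -1098*T)
K(S(-4, 3))/A(82, -7) = -1098*9/32 = -9882*1/32 = -4941/16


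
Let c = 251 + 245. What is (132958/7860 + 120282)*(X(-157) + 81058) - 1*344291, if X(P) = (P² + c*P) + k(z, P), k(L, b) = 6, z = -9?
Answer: 13161168444869/3930 ≈ 3.3489e+9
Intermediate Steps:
c = 496
X(P) = 6 + P² + 496*P (X(P) = (P² + 496*P) + 6 = 6 + P² + 496*P)
(132958/7860 + 120282)*(X(-157) + 81058) - 1*344291 = (132958/7860 + 120282)*((6 + (-157)² + 496*(-157)) + 81058) - 1*344291 = (132958*(1/7860) + 120282)*((6 + 24649 - 77872) + 81058) - 344291 = (66479/3930 + 120282)*(-53217 + 81058) - 344291 = (472774739/3930)*27841 - 344291 = 13162521508499/3930 - 344291 = 13161168444869/3930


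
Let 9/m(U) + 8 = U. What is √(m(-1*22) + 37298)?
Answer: √3729770/10 ≈ 193.13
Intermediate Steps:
m(U) = 9/(-8 + U)
√(m(-1*22) + 37298) = √(9/(-8 - 1*22) + 37298) = √(9/(-8 - 22) + 37298) = √(9/(-30) + 37298) = √(9*(-1/30) + 37298) = √(-3/10 + 37298) = √(372977/10) = √3729770/10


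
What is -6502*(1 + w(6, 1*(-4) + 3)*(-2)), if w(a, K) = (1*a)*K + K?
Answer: -97530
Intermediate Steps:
w(a, K) = K + K*a (w(a, K) = a*K + K = K*a + K = K + K*a)
-6502*(1 + w(6, 1*(-4) + 3)*(-2)) = -6502*(1 + ((1*(-4) + 3)*(1 + 6))*(-2)) = -6502*(1 + ((-4 + 3)*7)*(-2)) = -6502*(1 - 1*7*(-2)) = -6502*(1 - 7*(-2)) = -6502*(1 + 14) = -6502*15 = -97530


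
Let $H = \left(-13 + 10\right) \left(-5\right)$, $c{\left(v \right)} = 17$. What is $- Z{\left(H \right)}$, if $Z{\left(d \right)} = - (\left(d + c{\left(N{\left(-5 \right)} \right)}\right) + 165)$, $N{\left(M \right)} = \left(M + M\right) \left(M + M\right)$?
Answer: $197$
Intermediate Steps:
$N{\left(M \right)} = 4 M^{2}$ ($N{\left(M \right)} = 2 M 2 M = 4 M^{2}$)
$H = 15$ ($H = \left(-3\right) \left(-5\right) = 15$)
$Z{\left(d \right)} = -182 - d$ ($Z{\left(d \right)} = - (\left(d + 17\right) + 165) = - (\left(17 + d\right) + 165) = - (182 + d) = -182 - d$)
$- Z{\left(H \right)} = - (-182 - 15) = \left(-1\right) \left(-197\right) = 197$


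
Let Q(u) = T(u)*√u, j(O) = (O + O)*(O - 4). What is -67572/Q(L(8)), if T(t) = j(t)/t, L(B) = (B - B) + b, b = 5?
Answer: -33786*√5/5 ≈ -15110.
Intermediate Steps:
j(O) = 2*O*(-4 + O) (j(O) = (2*O)*(-4 + O) = 2*O*(-4 + O))
L(B) = 5 (L(B) = (B - B) + 5 = 0 + 5 = 5)
T(t) = -8 + 2*t (T(t) = (2*t*(-4 + t))/t = -8 + 2*t)
Q(u) = √u*(-8 + 2*u) (Q(u) = (-8 + 2*u)*√u = √u*(-8 + 2*u))
-67572/Q(L(8)) = -67572*√5/(10*(-4 + 5)) = -67572*√5/10 = -33786*√5/5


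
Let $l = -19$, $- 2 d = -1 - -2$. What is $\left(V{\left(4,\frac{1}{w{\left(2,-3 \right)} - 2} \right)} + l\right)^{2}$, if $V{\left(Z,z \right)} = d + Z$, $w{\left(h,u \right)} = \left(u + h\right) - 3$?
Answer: $\frac{961}{4} \approx 240.25$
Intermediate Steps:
$d = - \frac{1}{2}$ ($d = - \frac{-1 - -2}{2} = - \frac{-1 + 2}{2} = \left(- \frac{1}{2}\right) 1 = - \frac{1}{2} \approx -0.5$)
$w{\left(h,u \right)} = -3 + h + u$ ($w{\left(h,u \right)} = \left(h + u\right) - 3 = -3 + h + u$)
$V{\left(Z,z \right)} = - \frac{1}{2} + Z$
$\left(V{\left(4,\frac{1}{w{\left(2,-3 \right)} - 2} \right)} + l\right)^{2} = \left(\left(- \frac{1}{2} + 4\right) - 19\right)^{2} = \left(\frac{7}{2} - 19\right)^{2} = \left(- \frac{31}{2}\right)^{2} = \frac{961}{4}$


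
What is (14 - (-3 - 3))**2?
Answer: 400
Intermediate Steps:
(14 - (-3 - 3))**2 = (14 - 1*(-6))**2 = (14 + 6)**2 = 20**2 = 400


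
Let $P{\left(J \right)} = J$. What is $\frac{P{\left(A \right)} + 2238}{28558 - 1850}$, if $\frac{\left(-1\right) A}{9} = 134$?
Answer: $\frac{258}{6677} \approx 0.03864$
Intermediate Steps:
$A = -1206$ ($A = \left(-9\right) 134 = -1206$)
$\frac{P{\left(A \right)} + 2238}{28558 - 1850} = \frac{-1206 + 2238}{28558 - 1850} = \frac{1032}{26708} = 1032 \cdot \frac{1}{26708} = \frac{258}{6677}$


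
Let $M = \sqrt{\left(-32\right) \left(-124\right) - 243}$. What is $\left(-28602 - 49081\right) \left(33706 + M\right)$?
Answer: $-2618383198 - 388415 \sqrt{149} \approx -2.6231 \cdot 10^{9}$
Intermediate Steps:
$M = 5 \sqrt{149}$ ($M = \sqrt{3968 - 243} = \sqrt{3725} = 5 \sqrt{149} \approx 61.033$)
$\left(-28602 - 49081\right) \left(33706 + M\right) = \left(-28602 - 49081\right) \left(33706 + 5 \sqrt{149}\right) = - 77683 \left(33706 + 5 \sqrt{149}\right) = -2618383198 - 388415 \sqrt{149}$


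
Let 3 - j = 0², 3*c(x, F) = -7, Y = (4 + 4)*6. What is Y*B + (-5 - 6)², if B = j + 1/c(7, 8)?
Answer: 1711/7 ≈ 244.43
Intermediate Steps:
Y = 48 (Y = 8*6 = 48)
c(x, F) = -7/3 (c(x, F) = (⅓)*(-7) = -7/3)
j = 3 (j = 3 - 1*0² = 3 - 1*0 = 3 + 0 = 3)
B = 18/7 (B = 3 + 1/(-7/3) = 3 - 3/7 = 18/7 ≈ 2.5714)
Y*B + (-5 - 6)² = 48*(18/7) + (-5 - 6)² = 864/7 + (-11)² = 864/7 + 121 = 1711/7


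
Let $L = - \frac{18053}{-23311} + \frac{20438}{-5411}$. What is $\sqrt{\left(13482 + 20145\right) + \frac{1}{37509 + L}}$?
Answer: $\frac{\sqrt{752603852955901250356122393466}}{4730849764454} \approx 183.38$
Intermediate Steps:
$L = - \frac{378745435}{126135821}$ ($L = \left(-18053\right) \left(- \frac{1}{23311}\right) + 20438 \left(- \frac{1}{5411}\right) = \frac{18053}{23311} - \frac{20438}{5411} = - \frac{378745435}{126135821} \approx -3.0027$)
$\sqrt{\left(13482 + 20145\right) + \frac{1}{37509 + L}} = \sqrt{\left(13482 + 20145\right) + \frac{1}{37509 - \frac{378745435}{126135821}}} = \sqrt{33627 + \frac{1}{\frac{4730849764454}{126135821}}} = \sqrt{33627 + \frac{126135821}{4730849764454}} = \sqrt{\frac{159084285155430479}{4730849764454}} = \frac{\sqrt{752603852955901250356122393466}}{4730849764454}$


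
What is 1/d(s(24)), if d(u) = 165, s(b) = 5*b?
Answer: 1/165 ≈ 0.0060606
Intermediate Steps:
1/d(s(24)) = 1/165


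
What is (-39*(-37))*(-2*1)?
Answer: -2886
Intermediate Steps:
(-39*(-37))*(-2*1) = 1443*(-2) = -2886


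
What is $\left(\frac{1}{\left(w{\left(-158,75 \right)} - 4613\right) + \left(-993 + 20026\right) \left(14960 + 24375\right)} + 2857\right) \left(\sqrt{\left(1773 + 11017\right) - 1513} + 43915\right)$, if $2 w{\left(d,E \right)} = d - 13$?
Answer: $\frac{187861073480723345}{1497316713} + \frac{4277833849043 \sqrt{1253}}{499105571} \approx 1.2577 \cdot 10^{8}$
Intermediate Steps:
$w{\left(d,E \right)} = - \frac{13}{2} + \frac{d}{2}$ ($w{\left(d,E \right)} = \frac{d - 13}{2} = \frac{-13 + d}{2} = - \frac{13}{2} + \frac{d}{2}$)
$\left(\frac{1}{\left(w{\left(-158,75 \right)} - 4613\right) + \left(-993 + 20026\right) \left(14960 + 24375\right)} + 2857\right) \left(\sqrt{\left(1773 + 11017\right) - 1513} + 43915\right) = \left(\frac{1}{\left(\left(- \frac{13}{2} + \frac{1}{2} \left(-158\right)\right) - 4613\right) + \left(-993 + 20026\right) \left(14960 + 24375\right)} + 2857\right) \left(\sqrt{\left(1773 + 11017\right) - 1513} + 43915\right) = \left(\frac{1}{\left(\left(- \frac{13}{2} - 79\right) - 4613\right) + 19033 \cdot 39335} + 2857\right) \left(\sqrt{12790 - 1513} + 43915\right) = \left(\frac{1}{\left(- \frac{171}{2} - 4613\right) + 748663055} + 2857\right) \left(\sqrt{11277} + 43915\right) = \left(\frac{1}{- \frac{9397}{2} + 748663055} + 2857\right) \left(3 \sqrt{1253} + 43915\right) = \left(\frac{1}{\frac{1497316713}{2}} + 2857\right) \left(43915 + 3 \sqrt{1253}\right) = \left(\frac{2}{1497316713} + 2857\right) \left(43915 + 3 \sqrt{1253}\right) = \frac{4277833849043 \left(43915 + 3 \sqrt{1253}\right)}{1497316713} = \frac{187861073480723345}{1497316713} + \frac{4277833849043 \sqrt{1253}}{499105571}$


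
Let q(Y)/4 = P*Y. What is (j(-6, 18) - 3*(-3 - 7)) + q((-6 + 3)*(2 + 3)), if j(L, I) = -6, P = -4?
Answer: 264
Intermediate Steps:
q(Y) = -16*Y (q(Y) = 4*(-4*Y) = -16*Y)
(j(-6, 18) - 3*(-3 - 7)) + q((-6 + 3)*(2 + 3)) = (-6 - 3*(-3 - 7)) - 16*(-6 + 3)*(2 + 3) = (-6 - 3*(-10)) - (-48)*5 = (-6 + 30) - 16*(-15) = 24 + 240 = 264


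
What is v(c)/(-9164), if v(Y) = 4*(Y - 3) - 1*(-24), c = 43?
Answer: -46/2291 ≈ -0.020079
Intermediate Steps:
v(Y) = 12 + 4*Y (v(Y) = 4*(-3 + Y) + 24 = (-12 + 4*Y) + 24 = 12 + 4*Y)
v(c)/(-9164) = (12 + 4*43)/(-9164) = (12 + 172)*(-1/9164) = 184*(-1/9164) = -46/2291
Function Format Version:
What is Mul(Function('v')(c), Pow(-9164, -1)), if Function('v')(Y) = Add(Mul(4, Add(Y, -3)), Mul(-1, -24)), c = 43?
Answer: Rational(-46, 2291) ≈ -0.020079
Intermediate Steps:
Function('v')(Y) = Add(12, Mul(4, Y)) (Function('v')(Y) = Add(Mul(4, Add(-3, Y)), 24) = Add(Add(-12, Mul(4, Y)), 24) = Add(12, Mul(4, Y)))
Mul(Function('v')(c), Pow(-9164, -1)) = Mul(Add(12, Mul(4, 43)), Pow(-9164, -1)) = Mul(Add(12, 172), Rational(-1, 9164)) = Mul(184, Rational(-1, 9164)) = Rational(-46, 2291)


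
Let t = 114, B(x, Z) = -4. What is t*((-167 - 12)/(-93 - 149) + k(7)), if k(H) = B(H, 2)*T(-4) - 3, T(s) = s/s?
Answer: -86355/121 ≈ -713.68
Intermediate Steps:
T(s) = 1
k(H) = -7 (k(H) = -4*1 - 3 = -4 - 3 = -7)
t*((-167 - 12)/(-93 - 149) + k(7)) = 114*((-167 - 12)/(-93 - 149) - 7) = 114*(-179/(-242) - 7) = 114*(-179*(-1/242) - 7) = 114*(179/242 - 7) = 114*(-1515/242) = -86355/121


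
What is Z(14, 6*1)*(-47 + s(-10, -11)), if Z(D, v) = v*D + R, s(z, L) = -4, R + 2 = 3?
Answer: -4335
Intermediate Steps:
R = 1 (R = -2 + 3 = 1)
Z(D, v) = 1 + D*v (Z(D, v) = v*D + 1 = D*v + 1 = 1 + D*v)
Z(14, 6*1)*(-47 + s(-10, -11)) = (1 + 14*(6*1))*(-47 - 4) = (1 + 14*6)*(-51) = (1 + 84)*(-51) = 85*(-51) = -4335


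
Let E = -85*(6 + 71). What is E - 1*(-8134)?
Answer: 1589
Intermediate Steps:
E = -6545 (E = -85*77 = -6545)
E - 1*(-8134) = -6545 - 1*(-8134) = -6545 + 8134 = 1589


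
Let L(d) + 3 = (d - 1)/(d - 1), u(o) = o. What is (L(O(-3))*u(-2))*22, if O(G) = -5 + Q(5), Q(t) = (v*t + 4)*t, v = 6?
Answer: 88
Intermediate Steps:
Q(t) = t*(4 + 6*t) (Q(t) = (6*t + 4)*t = (4 + 6*t)*t = t*(4 + 6*t))
O(G) = 165 (O(G) = -5 + 2*5*(2 + 3*5) = -5 + 2*5*(2 + 15) = -5 + 2*5*17 = -5 + 170 = 165)
L(d) = -2 (L(d) = -3 + (d - 1)/(d - 1) = -3 + (-1 + d)/(-1 + d) = -3 + 1 = -2)
(L(O(-3))*u(-2))*22 = -2*(-2)*22 = 4*22 = 88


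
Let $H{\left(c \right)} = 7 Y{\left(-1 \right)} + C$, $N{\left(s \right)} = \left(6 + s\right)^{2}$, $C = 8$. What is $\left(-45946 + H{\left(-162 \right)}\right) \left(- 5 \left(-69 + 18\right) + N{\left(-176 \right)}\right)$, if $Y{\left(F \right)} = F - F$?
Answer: $-1339322390$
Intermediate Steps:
$Y{\left(F \right)} = 0$
$H{\left(c \right)} = 8$ ($H{\left(c \right)} = 7 \cdot 0 + 8 = 0 + 8 = 8$)
$\left(-45946 + H{\left(-162 \right)}\right) \left(- 5 \left(-69 + 18\right) + N{\left(-176 \right)}\right) = \left(-45946 + 8\right) \left(- 5 \left(-69 + 18\right) + \left(6 - 176\right)^{2}\right) = - 45938 \left(\left(-5\right) \left(-51\right) + \left(-170\right)^{2}\right) = - 45938 \left(255 + 28900\right) = \left(-45938\right) 29155 = -1339322390$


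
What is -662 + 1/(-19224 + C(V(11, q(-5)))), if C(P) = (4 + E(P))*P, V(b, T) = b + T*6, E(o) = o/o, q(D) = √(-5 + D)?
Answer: -243258248551/367459561 - 30*I*√10/367459561 ≈ -662.0 - 2.5817e-7*I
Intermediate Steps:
E(o) = 1
V(b, T) = b + 6*T
C(P) = 5*P (C(P) = (4 + 1)*P = 5*P)
-662 + 1/(-19224 + C(V(11, q(-5)))) = -662 + 1/(-19224 + 5*(11 + 6*√(-5 - 5))) = -662 + 1/(-19224 + 5*(11 + 6*√(-10))) = -662 + 1/(-19224 + 5*(11 + 6*(I*√10))) = -662 + 1/(-19224 + 5*(11 + 6*I*√10)) = -662 + 1/(-19224 + (55 + 30*I*√10)) = -662 + 1/(-19169 + 30*I*√10)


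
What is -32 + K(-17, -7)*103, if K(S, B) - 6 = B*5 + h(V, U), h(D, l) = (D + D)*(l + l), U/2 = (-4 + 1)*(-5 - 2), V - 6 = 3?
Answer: 152717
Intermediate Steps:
V = 9 (V = 6 + 3 = 9)
U = 42 (U = 2*((-4 + 1)*(-5 - 2)) = 2*(-3*(-7)) = 2*21 = 42)
h(D, l) = 4*D*l (h(D, l) = (2*D)*(2*l) = 4*D*l)
K(S, B) = 1518 + 5*B (K(S, B) = 6 + (B*5 + 4*9*42) = 6 + (5*B + 1512) = 6 + (1512 + 5*B) = 1518 + 5*B)
-32 + K(-17, -7)*103 = -32 + (1518 + 5*(-7))*103 = -32 + (1518 - 35)*103 = -32 + 1483*103 = -32 + 152749 = 152717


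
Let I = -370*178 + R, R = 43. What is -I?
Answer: 65817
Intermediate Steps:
I = -65817 (I = -370*178 + 43 = -65860 + 43 = -65817)
-I = -1*(-65817) = 65817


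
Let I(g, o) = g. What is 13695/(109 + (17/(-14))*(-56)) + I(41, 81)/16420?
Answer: 74959719/968780 ≈ 77.375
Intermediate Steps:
13695/(109 + (17/(-14))*(-56)) + I(41, 81)/16420 = 13695/(109 + (17/(-14))*(-56)) + 41/16420 = 13695/(109 + (17*(-1/14))*(-56)) + 41*(1/16420) = 13695/(109 - 17/14*(-56)) + 41/16420 = 13695/(109 + 68) + 41/16420 = 13695/177 + 41/16420 = 13695*(1/177) + 41/16420 = 4565/59 + 41/16420 = 74959719/968780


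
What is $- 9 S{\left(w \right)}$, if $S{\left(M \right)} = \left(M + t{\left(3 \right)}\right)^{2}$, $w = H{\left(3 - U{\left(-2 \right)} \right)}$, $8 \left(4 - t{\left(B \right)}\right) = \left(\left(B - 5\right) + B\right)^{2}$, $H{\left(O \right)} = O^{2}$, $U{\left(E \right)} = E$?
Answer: $- \frac{480249}{64} \approx -7503.9$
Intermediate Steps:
$t{\left(B \right)} = 4 - \frac{\left(-5 + 2 B\right)^{2}}{8}$ ($t{\left(B \right)} = 4 - \frac{\left(\left(B - 5\right) + B\right)^{2}}{8} = 4 - \frac{\left(\left(-5 + B\right) + B\right)^{2}}{8} = 4 - \frac{\left(-5 + 2 B\right)^{2}}{8}$)
$w = 25$ ($w = \left(3 - -2\right)^{2} = \left(3 + 2\right)^{2} = 5^{2} = 25$)
$S{\left(M \right)} = \left(\frac{31}{8} + M\right)^{2}$ ($S{\left(M \right)} = \left(M + \left(4 - \frac{\left(-5 + 2 \cdot 3\right)^{2}}{8}\right)\right)^{2} = \left(M + \left(4 - \frac{\left(-5 + 6\right)^{2}}{8}\right)\right)^{2} = \left(M + \left(4 - \frac{1^{2}}{8}\right)\right)^{2} = \left(M + \left(4 - \frac{1}{8}\right)\right)^{2} = \left(M + \frac{31}{8}\right)^{2} = \left(\frac{31}{8} + M\right)^{2}$)
$- 9 S{\left(w \right)} = - 9 \frac{\left(31 + 8 \cdot 25\right)^{2}}{64} = - 9 \frac{\left(31 + 200\right)^{2}}{64} = - 9 \frac{231^{2}}{64} = - 9 \cdot \frac{1}{64} \cdot 53361 = \left(-9\right) \frac{53361}{64} = - \frac{480249}{64}$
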